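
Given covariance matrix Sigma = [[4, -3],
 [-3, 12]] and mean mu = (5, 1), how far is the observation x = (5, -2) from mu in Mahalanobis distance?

Step 1 — centre the observation: (x - mu) = (0, -3).

Step 2 — invert Sigma. det(Sigma) = 4·12 - (-3)² = 39.
  Sigma^{-1} = (1/det) · [[d, -b], [-b, a]] = [[0.3077, 0.0769],
 [0.0769, 0.1026]].

Step 3 — form the quadratic (x - mu)^T · Sigma^{-1} · (x - mu):
  Sigma^{-1} · (x - mu) = (-0.2308, -0.3077).
  (x - mu)^T · [Sigma^{-1} · (x - mu)] = (0)·(-0.2308) + (-3)·(-0.3077) = 0.9231.

Step 4 — take square root: d = √(0.9231) ≈ 0.9608.

d(x, mu) = √(0.9231) ≈ 0.9608


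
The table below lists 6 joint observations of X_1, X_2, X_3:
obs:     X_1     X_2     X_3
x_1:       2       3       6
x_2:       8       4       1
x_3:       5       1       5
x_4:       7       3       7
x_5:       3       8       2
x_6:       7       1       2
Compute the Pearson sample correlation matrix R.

Step 1 — column means:
  mean(X_1) = (2 + 8 + 5 + 7 + 3 + 7) / 6 = 32/6 = 5.3333
  mean(X_2) = (3 + 4 + 1 + 3 + 8 + 1) / 6 = 20/6 = 3.3333
  mean(X_3) = (6 + 1 + 5 + 7 + 2 + 2) / 6 = 23/6 = 3.8333

Step 2 — sample variances and covariances s[i,j] = (1/(n-1)) · Σ_k (x_{k,i} - mean_i) · (x_{k,j} - mean_j), with n-1 = 5:
  s[X_1,X_1] = ((-3.3333)·(-3.3333) + (2.6667)·(2.6667) + (-0.3333)·(-0.3333) + (1.6667)·(1.6667) + (-2.3333)·(-2.3333) + (1.6667)·(1.6667)) / 5 = 29.3333/5 = 5.8667
  s[X_1,X_2] = ((-3.3333)·(-0.3333) + (2.6667)·(0.6667) + (-0.3333)·(-2.3333) + (1.6667)·(-0.3333) + (-2.3333)·(4.6667) + (1.6667)·(-2.3333)) / 5 = -11.6667/5 = -2.3333
  s[X_1,X_3] = ((-3.3333)·(2.1667) + (2.6667)·(-2.8333) + (-0.3333)·(1.1667) + (1.6667)·(3.1667) + (-2.3333)·(-1.8333) + (1.6667)·(-1.8333)) / 5 = -8.6667/5 = -1.7333
  s[X_2,X_2] = ((-0.3333)·(-0.3333) + (0.6667)·(0.6667) + (-2.3333)·(-2.3333) + (-0.3333)·(-0.3333) + (4.6667)·(4.6667) + (-2.3333)·(-2.3333)) / 5 = 33.3333/5 = 6.6667
  s[X_2,X_3] = ((-0.3333)·(2.1667) + (0.6667)·(-2.8333) + (-2.3333)·(1.1667) + (-0.3333)·(3.1667) + (4.6667)·(-1.8333) + (-2.3333)·(-1.8333)) / 5 = -10.6667/5 = -2.1333
  s[X_3,X_3] = ((2.1667)·(2.1667) + (-2.8333)·(-2.8333) + (1.1667)·(1.1667) + (3.1667)·(3.1667) + (-1.8333)·(-1.8333) + (-1.8333)·(-1.8333)) / 5 = 30.8333/5 = 6.1667
  Sample standard deviations s_i = √(s[i,i]):
  s(X_1) = √(5.8667) = 2.4221
  s(X_2) = √(6.6667) = 2.582
  s(X_3) = √(6.1667) = 2.4833

Step 3 — r_{ij} = s_{ij} / (s_i · s_j):
  r[X_1,X_1] = 1 (diagonal).
  r[X_1,X_2] = -2.3333 / (2.4221 · 2.582) = -2.3333 / 6.2539 = -0.3731
  r[X_1,X_3] = -1.7333 / (2.4221 · 2.4833) = -1.7333 / 6.0148 = -0.2882
  r[X_2,X_2] = 1 (diagonal).
  r[X_2,X_3] = -2.1333 / (2.582 · 2.4833) = -2.1333 / 6.4118 = -0.3327
  r[X_3,X_3] = 1 (diagonal).

R is symmetric with unit diagonal. Assembling:

R = [[1, -0.3731, -0.2882],
 [-0.3731, 1, -0.3327],
 [-0.2882, -0.3327, 1]]


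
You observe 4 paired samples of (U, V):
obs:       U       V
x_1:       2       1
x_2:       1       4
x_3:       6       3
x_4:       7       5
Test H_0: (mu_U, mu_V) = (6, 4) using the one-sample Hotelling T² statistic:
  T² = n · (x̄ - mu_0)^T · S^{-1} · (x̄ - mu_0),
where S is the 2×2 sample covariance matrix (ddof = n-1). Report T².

Step 1 — sample mean vector:
  mean(U) = (2 + 1 + 6 + 7) / 4 = 16/4 = 4
  mean(V) = (1 + 4 + 3 + 5) / 4 = 13/4 = 3.25
  x̄ = (4, 3.25),  deviation x̄ - mu_0 = (4, 3.25) - (6, 4) = (-2, -0.75).

Step 2 — sample covariance matrix, S[i,j] = (1/(n-1)) · Σ_k (x_{k,i} - mean_i) · (x_{k,j} - mean_j), divisor n-1 = 3:
  S[U,U] = ((-2)·(-2) + (-3)·(-3) + (2)·(2) + (3)·(3)) / 3 = 26/3 = 8.6667
  S[U,V] = ((-2)·(-2.25) + (-3)·(0.75) + (2)·(-0.25) + (3)·(1.75)) / 3 = 7/3 = 2.3333
  S[V,V] = ((-2.25)·(-2.25) + (0.75)·(0.75) + (-0.25)·(-0.25) + (1.75)·(1.75)) / 3 = 8.75/3 = 2.9167
  S = [[8.6667, 2.3333],
 [2.3333, 2.9167]].

Step 3 — invert S. det(S) = 8.6667·2.9167 - (2.3333)² = 19.8333.
  S^{-1} = (1/det) · [[d, -b], [-b, a]] = [[0.1471, -0.1176],
 [-0.1176, 0.437]].

Step 4 — quadratic form (x̄ - mu_0)^T · S^{-1} · (x̄ - mu_0):
  S^{-1} · (x̄ - mu_0) = (-0.2059, -0.0924),
  (x̄ - mu_0)^T · [...] = (-2)·(-0.2059) + (-0.75)·(-0.0924) = 0.4811.

Step 5 — scale by n: T² = 4 · 0.4811 = 1.9244.

T² ≈ 1.9244


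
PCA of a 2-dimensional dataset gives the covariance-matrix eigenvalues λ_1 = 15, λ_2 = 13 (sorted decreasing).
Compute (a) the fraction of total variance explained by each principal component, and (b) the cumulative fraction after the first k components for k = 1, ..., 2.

Step 1 — total variance = trace(Sigma) = Σ λ_i = 15 + 13 = 28.

Step 2 — fraction explained by component i = λ_i / Σ λ:
  PC1: 15/28 = 0.5357
  PC2: 13/28 = 0.4643

Step 3 — cumulative fraction after k components = (λ_1 + ... + λ_k) / Σ λ:
  k = 1: 15/28 = 0.5357
  k = 2: (15 + 13)/28 = 28/28 = 1

Summary (fraction, with percent):

explained: PC1 0.5357 (53.57%), PC2 0.4643 (46.43%);  cumulative: 0.5357, 1


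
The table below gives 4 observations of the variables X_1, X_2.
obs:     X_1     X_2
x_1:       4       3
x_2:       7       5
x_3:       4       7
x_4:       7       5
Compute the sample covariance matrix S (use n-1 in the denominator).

Step 1 — column means:
  mean(X_1) = (4 + 7 + 4 + 7) / 4 = 22/4 = 5.5
  mean(X_2) = (3 + 5 + 7 + 5) / 4 = 20/4 = 5

Step 2 — sample covariance S[i,j] = (1/(n-1)) · Σ_k (x_{k,i} - mean_i) · (x_{k,j} - mean_j), with n-1 = 3.
  S[X_1,X_1] = ((-1.5)·(-1.5) + (1.5)·(1.5) + (-1.5)·(-1.5) + (1.5)·(1.5)) / 3 = 9/3 = 3
  S[X_1,X_2] = ((-1.5)·(-2) + (1.5)·(0) + (-1.5)·(2) + (1.5)·(0)) / 3 = 0/3 = 0
  S[X_2,X_2] = ((-2)·(-2) + (0)·(0) + (2)·(2) + (0)·(0)) / 3 = 8/3 = 2.6667

S is symmetric (S[j,i] = S[i,j]). Assembling:

S = [[3, 0],
 [0, 2.6667]]


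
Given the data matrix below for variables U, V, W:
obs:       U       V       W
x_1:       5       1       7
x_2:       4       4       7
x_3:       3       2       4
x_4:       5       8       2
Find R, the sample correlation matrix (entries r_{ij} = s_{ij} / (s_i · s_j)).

Step 1 — column means:
  mean(U) = (5 + 4 + 3 + 5) / 4 = 17/4 = 4.25
  mean(V) = (1 + 4 + 2 + 8) / 4 = 15/4 = 3.75
  mean(W) = (7 + 7 + 4 + 2) / 4 = 20/4 = 5

Step 2 — sample variances and covariances s[i,j] = (1/(n-1)) · Σ_k (x_{k,i} - mean_i) · (x_{k,j} - mean_j), with n-1 = 3:
  s[U,U] = ((0.75)·(0.75) + (-0.25)·(-0.25) + (-1.25)·(-1.25) + (0.75)·(0.75)) / 3 = 2.75/3 = 0.9167
  s[U,V] = ((0.75)·(-2.75) + (-0.25)·(0.25) + (-1.25)·(-1.75) + (0.75)·(4.25)) / 3 = 3.25/3 = 1.0833
  s[U,W] = ((0.75)·(2) + (-0.25)·(2) + (-1.25)·(-1) + (0.75)·(-3)) / 3 = 0/3 = 0
  s[V,V] = ((-2.75)·(-2.75) + (0.25)·(0.25) + (-1.75)·(-1.75) + (4.25)·(4.25)) / 3 = 28.75/3 = 9.5833
  s[V,W] = ((-2.75)·(2) + (0.25)·(2) + (-1.75)·(-1) + (4.25)·(-3)) / 3 = -16/3 = -5.3333
  s[W,W] = ((2)·(2) + (2)·(2) + (-1)·(-1) + (-3)·(-3)) / 3 = 18/3 = 6
  Sample standard deviations s_i = √(s[i,i]):
  s(U) = √(0.9167) = 0.9574
  s(V) = √(9.5833) = 3.0957
  s(W) = √(6) = 2.4495

Step 3 — r_{ij} = s_{ij} / (s_i · s_j):
  r[U,U] = 1 (diagonal).
  r[U,V] = 1.0833 / (0.9574 · 3.0957) = 1.0833 / 2.9639 = 0.3655
  r[U,W] = 0 / (0.9574 · 2.4495) = 0 / 2.3452 = 0
  r[V,V] = 1 (diagonal).
  r[V,W] = -5.3333 / (3.0957 · 2.4495) = -5.3333 / 7.5829 = -0.7033
  r[W,W] = 1 (diagonal).

R is symmetric with unit diagonal. Assembling:

R = [[1, 0.3655, 0],
 [0.3655, 1, -0.7033],
 [0, -0.7033, 1]]


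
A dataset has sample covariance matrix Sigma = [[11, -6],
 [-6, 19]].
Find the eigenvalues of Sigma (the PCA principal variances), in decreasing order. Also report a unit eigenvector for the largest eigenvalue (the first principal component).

Step 1 — characteristic polynomial of 2×2 Sigma:
  det(Sigma - λI) = λ² - trace · λ + det = 0.
  trace = 11 + 19 = 30, det = 11·19 - (-6)² = 173.
Step 2 — discriminant:
  Δ = trace² - 4·det = 900 - 692 = 208.
Step 3 — eigenvalues:
  λ = (trace ± √Δ)/2 = (30 ± 14.4222)/2,
  λ_1 = 22.2111,  λ_2 = 7.7889.

Step 4 — unit eigenvector for λ_1: solve (Sigma - λ_1 I)v = 0. First row:
  (11 - 22.2111)·v_x + (-6)·v_y = 0, i.e. (-11.2111)·v_x + (-6)·v_y = 0,
  so v ∝ (b, λ_1 - a) = (-6, 11.2111); multiply by -1 so the first entry is positive: u = (6, -11.2111).
  ||u|| = √((6)² + (-11.2111)²) = √(161.6888) ≈ 12.7157,
  v_1 = u/||u|| ≈ (0.4719, -0.8817) (||v_1|| = 1).

λ_1 = 22.2111,  λ_2 = 7.7889;  v_1 ≈ (0.4719, -0.8817)


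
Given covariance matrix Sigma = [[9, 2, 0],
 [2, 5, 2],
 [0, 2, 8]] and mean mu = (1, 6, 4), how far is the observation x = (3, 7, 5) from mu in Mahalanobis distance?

Step 1 — centre the observation: (x - mu) = (2, 1, 1).

Step 2 — invert Sigma (cofactor / det for 3×3, or solve directly):
  Sigma^{-1} = [[0.1233, -0.0548, 0.0137],
 [-0.0548, 0.2466, -0.0616],
 [0.0137, -0.0616, 0.1404]].

Step 3 — form the quadratic (x - mu)^T · Sigma^{-1} · (x - mu):
  Sigma^{-1} · (x - mu) = (0.2055, 0.0753, 0.1062).
  (x - mu)^T · [Sigma^{-1} · (x - mu)] = (2)·(0.2055) + (1)·(0.0753) + (1)·(0.1062) = 0.5925.

Step 4 — take square root: d = √(0.5925) ≈ 0.7697.

d(x, mu) = √(0.5925) ≈ 0.7697


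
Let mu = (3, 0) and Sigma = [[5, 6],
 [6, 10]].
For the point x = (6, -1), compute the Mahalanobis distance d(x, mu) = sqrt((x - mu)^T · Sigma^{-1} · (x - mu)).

Step 1 — centre the observation: (x - mu) = (3, -1).

Step 2 — invert Sigma. det(Sigma) = 5·10 - (6)² = 14.
  Sigma^{-1} = (1/det) · [[d, -b], [-b, a]] = [[0.7143, -0.4286],
 [-0.4286, 0.3571]].

Step 3 — form the quadratic (x - mu)^T · Sigma^{-1} · (x - mu):
  Sigma^{-1} · (x - mu) = (2.5714, -1.6429).
  (x - mu)^T · [Sigma^{-1} · (x - mu)] = (3)·(2.5714) + (-1)·(-1.6429) = 9.3571.

Step 4 — take square root: d = √(9.3571) ≈ 3.0589.

d(x, mu) = √(9.3571) ≈ 3.0589


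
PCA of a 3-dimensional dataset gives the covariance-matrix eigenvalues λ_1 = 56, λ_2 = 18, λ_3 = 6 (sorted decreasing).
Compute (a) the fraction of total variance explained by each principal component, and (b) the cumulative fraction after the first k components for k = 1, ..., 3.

Step 1 — total variance = trace(Sigma) = Σ λ_i = 56 + 18 + 6 = 80.

Step 2 — fraction explained by component i = λ_i / Σ λ:
  PC1: 56/80 = 0.7
  PC2: 18/80 = 0.225
  PC3: 6/80 = 0.075

Step 3 — cumulative fraction after k components = (λ_1 + ... + λ_k) / Σ λ:
  k = 1: 56/80 = 0.7
  k = 2: (56 + 18)/80 = 74/80 = 0.925
  k = 3: (56 + 18 + 6)/80 = 80/80 = 1

Summary (fraction, with percent):

explained: PC1 0.7 (70%), PC2 0.225 (22.5%), PC3 0.075 (7.5%);  cumulative: 0.7, 0.925, 1


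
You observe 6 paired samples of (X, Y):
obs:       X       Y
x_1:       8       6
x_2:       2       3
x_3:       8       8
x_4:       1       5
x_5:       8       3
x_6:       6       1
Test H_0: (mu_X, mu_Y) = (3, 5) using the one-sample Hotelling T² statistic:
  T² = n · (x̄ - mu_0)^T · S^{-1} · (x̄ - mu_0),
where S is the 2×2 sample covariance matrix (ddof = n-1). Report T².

Step 1 — sample mean vector:
  mean(X) = (8 + 2 + 8 + 1 + 8 + 6) / 6 = 33/6 = 5.5
  mean(Y) = (6 + 3 + 8 + 5 + 3 + 1) / 6 = 26/6 = 4.3333
  x̄ = (5.5, 4.3333),  deviation x̄ - mu_0 = (5.5, 4.3333) - (3, 5) = (2.5, -0.6667).

Step 2 — sample covariance matrix, S[i,j] = (1/(n-1)) · Σ_k (x_{k,i} - mean_i) · (x_{k,j} - mean_j), divisor n-1 = 5:
  S[X,X] = ((2.5)·(2.5) + (-3.5)·(-3.5) + (2.5)·(2.5) + (-4.5)·(-4.5) + (2.5)·(2.5) + (0.5)·(0.5)) / 5 = 51.5/5 = 10.3
  S[X,Y] = ((2.5)·(1.6667) + (-3.5)·(-1.3333) + (2.5)·(3.6667) + (-4.5)·(0.6667) + (2.5)·(-1.3333) + (0.5)·(-3.3333)) / 5 = 10/5 = 2
  S[Y,Y] = ((1.6667)·(1.6667) + (-1.3333)·(-1.3333) + (3.6667)·(3.6667) + (0.6667)·(0.6667) + (-1.3333)·(-1.3333) + (-3.3333)·(-3.3333)) / 5 = 31.3333/5 = 6.2667
  S = [[10.3, 2],
 [2, 6.2667]].

Step 3 — invert S. det(S) = 10.3·6.2667 - (2)² = 60.5467.
  S^{-1} = (1/det) · [[d, -b], [-b, a]] = [[0.1035, -0.033],
 [-0.033, 0.1701]].

Step 4 — quadratic form (x̄ - mu_0)^T · S^{-1} · (x̄ - mu_0):
  S^{-1} · (x̄ - mu_0) = (0.2808, -0.196),
  (x̄ - mu_0)^T · [...] = (2.5)·(0.2808) + (-0.6667)·(-0.196) = 0.8326.

Step 5 — scale by n: T² = 6 · 0.8326 = 4.9956.

T² ≈ 4.9956


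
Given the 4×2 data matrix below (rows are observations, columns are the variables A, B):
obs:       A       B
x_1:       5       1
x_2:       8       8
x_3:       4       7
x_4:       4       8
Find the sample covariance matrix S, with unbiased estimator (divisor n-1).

Step 1 — column means:
  mean(A) = (5 + 8 + 4 + 4) / 4 = 21/4 = 5.25
  mean(B) = (1 + 8 + 7 + 8) / 4 = 24/4 = 6

Step 2 — sample covariance S[i,j] = (1/(n-1)) · Σ_k (x_{k,i} - mean_i) · (x_{k,j} - mean_j), with n-1 = 3.
  S[A,A] = ((-0.25)·(-0.25) + (2.75)·(2.75) + (-1.25)·(-1.25) + (-1.25)·(-1.25)) / 3 = 10.75/3 = 3.5833
  S[A,B] = ((-0.25)·(-5) + (2.75)·(2) + (-1.25)·(1) + (-1.25)·(2)) / 3 = 3/3 = 1
  S[B,B] = ((-5)·(-5) + (2)·(2) + (1)·(1) + (2)·(2)) / 3 = 34/3 = 11.3333

S is symmetric (S[j,i] = S[i,j]). Assembling:

S = [[3.5833, 1],
 [1, 11.3333]]


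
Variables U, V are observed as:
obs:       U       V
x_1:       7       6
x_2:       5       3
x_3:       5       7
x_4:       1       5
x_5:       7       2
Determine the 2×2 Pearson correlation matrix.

Step 1 — column means:
  mean(U) = (7 + 5 + 5 + 1 + 7) / 5 = 25/5 = 5
  mean(V) = (6 + 3 + 7 + 5 + 2) / 5 = 23/5 = 4.6

Step 2 — sample variances and covariances s[i,j] = (1/(n-1)) · Σ_k (x_{k,i} - mean_i) · (x_{k,j} - mean_j), with n-1 = 4:
  s[U,U] = ((2)·(2) + (0)·(0) + (0)·(0) + (-4)·(-4) + (2)·(2)) / 4 = 24/4 = 6
  s[U,V] = ((2)·(1.4) + (0)·(-1.6) + (0)·(2.4) + (-4)·(0.4) + (2)·(-2.6)) / 4 = -4/4 = -1
  s[V,V] = ((1.4)·(1.4) + (-1.6)·(-1.6) + (2.4)·(2.4) + (0.4)·(0.4) + (-2.6)·(-2.6)) / 4 = 17.2/4 = 4.3
  Sample standard deviations s_i = √(s[i,i]):
  s(U) = √(6) = 2.4495
  s(V) = √(4.3) = 2.0736

Step 3 — r_{ij} = s_{ij} / (s_i · s_j):
  r[U,U] = 1 (diagonal).
  r[U,V] = -1 / (2.4495 · 2.0736) = -1 / 5.0794 = -0.1969
  r[V,V] = 1 (diagonal).

R is symmetric with unit diagonal. Assembling:

R = [[1, -0.1969],
 [-0.1969, 1]]


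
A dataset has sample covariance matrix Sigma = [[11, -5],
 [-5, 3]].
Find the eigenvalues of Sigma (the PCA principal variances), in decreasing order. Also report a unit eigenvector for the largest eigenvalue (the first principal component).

Step 1 — characteristic polynomial of 2×2 Sigma:
  det(Sigma - λI) = λ² - trace · λ + det = 0.
  trace = 11 + 3 = 14, det = 11·3 - (-5)² = 8.
Step 2 — discriminant:
  Δ = trace² - 4·det = 196 - 32 = 164.
Step 3 — eigenvalues:
  λ = (trace ± √Δ)/2 = (14 ± 12.8062)/2,
  λ_1 = 13.4031,  λ_2 = 0.5969.

Step 4 — unit eigenvector for λ_1: solve (Sigma - λ_1 I)v = 0. First row:
  (11 - 13.4031)·v_x + (-5)·v_y = 0, i.e. (-2.4031)·v_x + (-5)·v_y = 0,
  so v ∝ (b, λ_1 - a) = (-5, 2.4031); multiply by -1 so the first entry is positive: u = (5, -2.4031).
  ||u|| = √((5)² + (-2.4031)²) = √(30.775) ≈ 5.5475,
  v_1 = u/||u|| ≈ (0.9013, -0.4332) (||v_1|| = 1).

λ_1 = 13.4031,  λ_2 = 0.5969;  v_1 ≈ (0.9013, -0.4332)


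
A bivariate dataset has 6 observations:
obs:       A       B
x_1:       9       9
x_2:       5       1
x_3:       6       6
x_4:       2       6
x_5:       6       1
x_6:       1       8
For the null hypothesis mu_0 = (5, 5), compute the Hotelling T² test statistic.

Step 1 — sample mean vector:
  mean(A) = (9 + 5 + 6 + 2 + 6 + 1) / 6 = 29/6 = 4.8333
  mean(B) = (9 + 1 + 6 + 6 + 1 + 8) / 6 = 31/6 = 5.1667
  x̄ = (4.8333, 5.1667),  deviation x̄ - mu_0 = (4.8333, 5.1667) - (5, 5) = (-0.1667, 0.1667).

Step 2 — sample covariance matrix, S[i,j] = (1/(n-1)) · Σ_k (x_{k,i} - mean_i) · (x_{k,j} - mean_j), divisor n-1 = 5:
  S[A,A] = ((4.1667)·(4.1667) + (0.1667)·(0.1667) + (1.1667)·(1.1667) + (-2.8333)·(-2.8333) + (1.1667)·(1.1667) + (-3.8333)·(-3.8333)) / 5 = 42.8333/5 = 8.5667
  S[A,B] = ((4.1667)·(3.8333) + (0.1667)·(-4.1667) + (1.1667)·(0.8333) + (-2.8333)·(0.8333) + (1.1667)·(-4.1667) + (-3.8333)·(2.8333)) / 5 = -1.8333/5 = -0.3667
  S[B,B] = ((3.8333)·(3.8333) + (-4.1667)·(-4.1667) + (0.8333)·(0.8333) + (0.8333)·(0.8333) + (-4.1667)·(-4.1667) + (2.8333)·(2.8333)) / 5 = 58.8333/5 = 11.7667
  S = [[8.5667, -0.3667],
 [-0.3667, 11.7667]].

Step 3 — invert S. det(S) = 8.5667·11.7667 - (-0.3667)² = 100.6667.
  S^{-1} = (1/det) · [[d, -b], [-b, a]] = [[0.1169, 0.0036],
 [0.0036, 0.0851]].

Step 4 — quadratic form (x̄ - mu_0)^T · S^{-1} · (x̄ - mu_0):
  S^{-1} · (x̄ - mu_0) = (-0.0189, 0.0136),
  (x̄ - mu_0)^T · [...] = (-0.1667)·(-0.0189) + (0.1667)·(0.0136) = 0.0054.

Step 5 — scale by n: T² = 6 · 0.0054 = 0.0325.

T² ≈ 0.0325


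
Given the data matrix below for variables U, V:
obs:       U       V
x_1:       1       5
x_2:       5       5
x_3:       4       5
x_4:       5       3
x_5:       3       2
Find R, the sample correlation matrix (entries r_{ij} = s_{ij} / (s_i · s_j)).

Step 1 — column means:
  mean(U) = (1 + 5 + 4 + 5 + 3) / 5 = 18/5 = 3.6
  mean(V) = (5 + 5 + 5 + 3 + 2) / 5 = 20/5 = 4

Step 2 — sample variances and covariances s[i,j] = (1/(n-1)) · Σ_k (x_{k,i} - mean_i) · (x_{k,j} - mean_j), with n-1 = 4:
  s[U,U] = ((-2.6)·(-2.6) + (1.4)·(1.4) + (0.4)·(0.4) + (1.4)·(1.4) + (-0.6)·(-0.6)) / 4 = 11.2/4 = 2.8
  s[U,V] = ((-2.6)·(1) + (1.4)·(1) + (0.4)·(1) + (1.4)·(-1) + (-0.6)·(-2)) / 4 = -1/4 = -0.25
  s[V,V] = ((1)·(1) + (1)·(1) + (1)·(1) + (-1)·(-1) + (-2)·(-2)) / 4 = 8/4 = 2
  Sample standard deviations s_i = √(s[i,i]):
  s(U) = √(2.8) = 1.6733
  s(V) = √(2) = 1.4142

Step 3 — r_{ij} = s_{ij} / (s_i · s_j):
  r[U,U] = 1 (diagonal).
  r[U,V] = -0.25 / (1.6733 · 1.4142) = -0.25 / 2.3664 = -0.1056
  r[V,V] = 1 (diagonal).

R is symmetric with unit diagonal. Assembling:

R = [[1, -0.1056],
 [-0.1056, 1]]


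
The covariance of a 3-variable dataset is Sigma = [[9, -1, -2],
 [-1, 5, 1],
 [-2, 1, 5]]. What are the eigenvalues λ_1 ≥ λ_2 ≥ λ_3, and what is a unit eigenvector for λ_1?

Step 1 — characteristic polynomial p(λ) = det(λI - Sigma) = λ³ - tr·λ² + c_1·λ - det, where tr = trace, c_1 = sum of the principal 2×2 minors, det = det(Sigma):
  tr = 9 + 5 + 5 = 19,
  c_1 = (9·5 - (-1)²) + (9·5 - (-2)²) + (5·5 - (1)²) = 44 + 41 + 24 = 109,
  det = 9·(5·5 - (1)²) - (-1)·((-1)·5 - (1)·(-2)) + (-2)·((-1)·(1) - 5·(-2)) = 9·(24) - (-1)·(-3) + (-2)·(9) = 195.
  So p(λ) = λ³ - 19λ² + 109λ - 195.
Step 2 — look for an integer root (rational root theorem: any rational root is an integer divisor of 195). Testing λ = 5:
  p(5) = 125 - 475 + 545 - 195 = 0  ✓
  Dividing out (λ - 5): p(λ) = (λ - 5)(λ² - 14λ + 39).
Step 3 — remaining eigenvalues from the quadratic λ² - 14λ + 39 = 0:
  Δ = 14² - 4·39 = 196 - 156 = 40,  λ = (14 ± √40)/2 = (14 ± 6.3246)/2 ≈ 10.1623 or 3.8377.
  Sorted: λ_1 = 10.1623,  λ_2 = 5,  λ_3 = 3.8377  (check: sum = 19 = tr ✓).

Step 4 — unit eigenvector for λ_1 ≈ 10.1623: v spans the null space of (Sigma - λ_1 I), whose rows are
  r_1 = (-1.1623, -1, -2),  r_2 = (-1, -5.1623, 1),  r_3 = (-2, 1, -5.1623).
  v is orthogonal to every row, so take v ∝ r_1 × r_2 = ((-1)·(1) - (-2)·(-5.1623), (-2)·(-1) - (-1.1623)·(1), (-1.1623)·(-5.1623) - (-1)·(-1)) ≈ (-11.3246, 3.1623, 5).
  Rescale (multiply by -1 so the first nonzero entry is positive): u = (11.3246, -3.1623, -5).
  ||u|| = √((11.3246)² + (-3.1623)² + (-5)²) = √(163.2456) ≈ 12.7768,  v_1 = u/||u|| ≈ (0.8863, -0.2475, -0.3913) (||v_1|| = 1).

λ_1 = 10.1623,  λ_2 = 5,  λ_3 = 3.8377;  v_1 ≈ (0.8863, -0.2475, -0.3913)


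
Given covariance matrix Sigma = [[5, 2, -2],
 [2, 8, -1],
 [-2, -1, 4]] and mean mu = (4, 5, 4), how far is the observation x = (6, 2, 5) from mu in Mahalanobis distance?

Step 1 — centre the observation: (x - mu) = (2, -3, 1).

Step 2 — invert Sigma (cofactor / det for 3×3, or solve directly):
  Sigma^{-1} = [[0.2696, -0.0522, 0.1217],
 [-0.0522, 0.1391, 0.0087],
 [0.1217, 0.0087, 0.313]].

Step 3 — form the quadratic (x - mu)^T · Sigma^{-1} · (x - mu):
  Sigma^{-1} · (x - mu) = (0.8174, -0.513, 0.5304).
  (x - mu)^T · [Sigma^{-1} · (x - mu)] = (2)·(0.8174) + (-3)·(-0.513) + (1)·(0.5304) = 3.7043.

Step 4 — take square root: d = √(3.7043) ≈ 1.9247.

d(x, mu) = √(3.7043) ≈ 1.9247


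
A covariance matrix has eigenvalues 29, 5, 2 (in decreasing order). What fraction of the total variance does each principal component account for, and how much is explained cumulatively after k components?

Step 1 — total variance = trace(Sigma) = Σ λ_i = 29 + 5 + 2 = 36.

Step 2 — fraction explained by component i = λ_i / Σ λ:
  PC1: 29/36 = 0.8056
  PC2: 5/36 = 0.1389
  PC3: 2/36 = 0.0556

Step 3 — cumulative fraction after k components = (λ_1 + ... + λ_k) / Σ λ:
  k = 1: 29/36 = 0.8056
  k = 2: (29 + 5)/36 = 34/36 = 0.9444
  k = 3: (29 + 5 + 2)/36 = 36/36 = 1

Summary (fraction, with percent):

explained: PC1 0.8056 (80.56%), PC2 0.1389 (13.89%), PC3 0.0556 (5.56%);  cumulative: 0.8056, 0.9444, 1


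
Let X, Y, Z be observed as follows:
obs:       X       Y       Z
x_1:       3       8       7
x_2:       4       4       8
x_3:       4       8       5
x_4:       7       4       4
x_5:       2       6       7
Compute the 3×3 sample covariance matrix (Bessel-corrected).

Step 1 — column means:
  mean(X) = (3 + 4 + 4 + 7 + 2) / 5 = 20/5 = 4
  mean(Y) = (8 + 4 + 8 + 4 + 6) / 5 = 30/5 = 6
  mean(Z) = (7 + 8 + 5 + 4 + 7) / 5 = 31/5 = 6.2

Step 2 — sample covariance S[i,j] = (1/(n-1)) · Σ_k (x_{k,i} - mean_i) · (x_{k,j} - mean_j), with n-1 = 4.
  S[X,X] = ((-1)·(-1) + (0)·(0) + (0)·(0) + (3)·(3) + (-2)·(-2)) / 4 = 14/4 = 3.5
  S[X,Y] = ((-1)·(2) + (0)·(-2) + (0)·(2) + (3)·(-2) + (-2)·(0)) / 4 = -8/4 = -2
  S[X,Z] = ((-1)·(0.8) + (0)·(1.8) + (0)·(-1.2) + (3)·(-2.2) + (-2)·(0.8)) / 4 = -9/4 = -2.25
  S[Y,Y] = ((2)·(2) + (-2)·(-2) + (2)·(2) + (-2)·(-2) + (0)·(0)) / 4 = 16/4 = 4
  S[Y,Z] = ((2)·(0.8) + (-2)·(1.8) + (2)·(-1.2) + (-2)·(-2.2) + (0)·(0.8)) / 4 = 0/4 = 0
  S[Z,Z] = ((0.8)·(0.8) + (1.8)·(1.8) + (-1.2)·(-1.2) + (-2.2)·(-2.2) + (0.8)·(0.8)) / 4 = 10.8/4 = 2.7

S is symmetric (S[j,i] = S[i,j]). Assembling:

S = [[3.5, -2, -2.25],
 [-2, 4, 0],
 [-2.25, 0, 2.7]]


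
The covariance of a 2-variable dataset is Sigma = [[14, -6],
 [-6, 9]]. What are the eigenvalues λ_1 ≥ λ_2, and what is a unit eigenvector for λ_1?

Step 1 — characteristic polynomial of 2×2 Sigma:
  det(Sigma - λI) = λ² - trace · λ + det = 0.
  trace = 14 + 9 = 23, det = 14·9 - (-6)² = 90.
Step 2 — discriminant:
  Δ = trace² - 4·det = 529 - 360 = 169.
Step 3 — eigenvalues:
  λ = (trace ± √Δ)/2 = (23 ± 13)/2,
  λ_1 = 18,  λ_2 = 5.

Step 4 — unit eigenvector for λ_1: solve (Sigma - λ_1 I)v = 0. First row:
  (14 - 18)·v_x + (-6)·v_y = 0, i.e. (-4)·v_x + (-6)·v_y = 0,
  so v ∝ (b, λ_1 - a) = (-6, 4); multiply by -1 so the first entry is positive: u = (6, -4).
  ||u|| = √((6)² + (-4)²) = √(52) ≈ 7.2111,
  v_1 = u/||u|| ≈ (0.8321, -0.5547) (||v_1|| = 1).

λ_1 = 18,  λ_2 = 5;  v_1 ≈ (0.8321, -0.5547)


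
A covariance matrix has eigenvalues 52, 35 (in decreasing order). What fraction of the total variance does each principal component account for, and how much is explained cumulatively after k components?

Step 1 — total variance = trace(Sigma) = Σ λ_i = 52 + 35 = 87.

Step 2 — fraction explained by component i = λ_i / Σ λ:
  PC1: 52/87 = 0.5977
  PC2: 35/87 = 0.4023

Step 3 — cumulative fraction after k components = (λ_1 + ... + λ_k) / Σ λ:
  k = 1: 52/87 = 0.5977
  k = 2: (52 + 35)/87 = 87/87 = 1

Summary (fraction, with percent):

explained: PC1 0.5977 (59.77%), PC2 0.4023 (40.23%);  cumulative: 0.5977, 1


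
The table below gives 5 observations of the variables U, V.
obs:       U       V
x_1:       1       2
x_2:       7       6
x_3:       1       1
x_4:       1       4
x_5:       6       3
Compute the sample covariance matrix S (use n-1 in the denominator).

Step 1 — column means:
  mean(U) = (1 + 7 + 1 + 1 + 6) / 5 = 16/5 = 3.2
  mean(V) = (2 + 6 + 1 + 4 + 3) / 5 = 16/5 = 3.2

Step 2 — sample covariance S[i,j] = (1/(n-1)) · Σ_k (x_{k,i} - mean_i) · (x_{k,j} - mean_j), with n-1 = 4.
  S[U,U] = ((-2.2)·(-2.2) + (3.8)·(3.8) + (-2.2)·(-2.2) + (-2.2)·(-2.2) + (2.8)·(2.8)) / 4 = 36.8/4 = 9.2
  S[U,V] = ((-2.2)·(-1.2) + (3.8)·(2.8) + (-2.2)·(-2.2) + (-2.2)·(0.8) + (2.8)·(-0.2)) / 4 = 15.8/4 = 3.95
  S[V,V] = ((-1.2)·(-1.2) + (2.8)·(2.8) + (-2.2)·(-2.2) + (0.8)·(0.8) + (-0.2)·(-0.2)) / 4 = 14.8/4 = 3.7

S is symmetric (S[j,i] = S[i,j]). Assembling:

S = [[9.2, 3.95],
 [3.95, 3.7]]


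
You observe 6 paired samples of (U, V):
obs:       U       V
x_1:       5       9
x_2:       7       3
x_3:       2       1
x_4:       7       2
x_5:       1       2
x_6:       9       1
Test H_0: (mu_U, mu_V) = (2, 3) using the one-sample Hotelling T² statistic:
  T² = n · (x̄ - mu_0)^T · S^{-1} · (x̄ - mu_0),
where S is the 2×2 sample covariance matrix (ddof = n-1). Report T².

Step 1 — sample mean vector:
  mean(U) = (5 + 7 + 2 + 7 + 1 + 9) / 6 = 31/6 = 5.1667
  mean(V) = (9 + 3 + 1 + 2 + 2 + 1) / 6 = 18/6 = 3
  x̄ = (5.1667, 3),  deviation x̄ - mu_0 = (5.1667, 3) - (2, 3) = (3.1667, 0).

Step 2 — sample covariance matrix, S[i,j] = (1/(n-1)) · Σ_k (x_{k,i} - mean_i) · (x_{k,j} - mean_j), divisor n-1 = 5:
  S[U,U] = ((-0.1667)·(-0.1667) + (1.8333)·(1.8333) + (-3.1667)·(-3.1667) + (1.8333)·(1.8333) + (-4.1667)·(-4.1667) + (3.8333)·(3.8333)) / 5 = 48.8333/5 = 9.7667
  S[U,V] = ((-0.1667)·(6) + (1.8333)·(0) + (-3.1667)·(-2) + (1.8333)·(-1) + (-4.1667)·(-1) + (3.8333)·(-2)) / 5 = 0/5 = 0
  S[V,V] = ((6)·(6) + (0)·(0) + (-2)·(-2) + (-1)·(-1) + (-1)·(-1) + (-2)·(-2)) / 5 = 46/5 = 9.2
  S = [[9.7667, 0],
 [0, 9.2]].

Step 3 — invert S. det(S) = 9.7667·9.2 - (0)² = 89.8533.
  S^{-1} = (1/det) · [[d, -b], [-b, a]] = [[0.1024, 0],
 [0, 0.1087]].

Step 4 — quadratic form (x̄ - mu_0)^T · S^{-1} · (x̄ - mu_0):
  S^{-1} · (x̄ - mu_0) = (0.3242, 0),
  (x̄ - mu_0)^T · [...] = (3.1667)·(0.3242) + (0)·(0) = 1.0267.

Step 5 — scale by n: T² = 6 · 1.0267 = 6.1604.

T² ≈ 6.1604


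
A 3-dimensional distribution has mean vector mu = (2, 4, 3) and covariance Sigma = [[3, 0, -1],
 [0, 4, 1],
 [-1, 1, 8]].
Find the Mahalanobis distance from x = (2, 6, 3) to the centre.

Step 1 — centre the observation: (x - mu) = (0, 2, 0).

Step 2 — invert Sigma (cofactor / det for 3×3, or solve directly):
  Sigma^{-1} = [[0.3483, -0.0112, 0.0449],
 [-0.0112, 0.2584, -0.0337],
 [0.0449, -0.0337, 0.1348]].

Step 3 — form the quadratic (x - mu)^T · Sigma^{-1} · (x - mu):
  Sigma^{-1} · (x - mu) = (-0.0225, 0.5169, -0.0674).
  (x - mu)^T · [Sigma^{-1} · (x - mu)] = (0)·(-0.0225) + (2)·(0.5169) + (0)·(-0.0674) = 1.0337.

Step 4 — take square root: d = √(1.0337) ≈ 1.0167.

d(x, mu) = √(1.0337) ≈ 1.0167


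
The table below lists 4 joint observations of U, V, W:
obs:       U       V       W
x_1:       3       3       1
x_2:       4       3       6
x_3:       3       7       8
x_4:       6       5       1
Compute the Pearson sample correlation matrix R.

Step 1 — column means:
  mean(U) = (3 + 4 + 3 + 6) / 4 = 16/4 = 4
  mean(V) = (3 + 3 + 7 + 5) / 4 = 18/4 = 4.5
  mean(W) = (1 + 6 + 8 + 1) / 4 = 16/4 = 4

Step 2 — sample variances and covariances s[i,j] = (1/(n-1)) · Σ_k (x_{k,i} - mean_i) · (x_{k,j} - mean_j), with n-1 = 3:
  s[U,U] = ((-1)·(-1) + (0)·(0) + (-1)·(-1) + (2)·(2)) / 3 = 6/3 = 2
  s[U,V] = ((-1)·(-1.5) + (0)·(-1.5) + (-1)·(2.5) + (2)·(0.5)) / 3 = 0/3 = 0
  s[U,W] = ((-1)·(-3) + (0)·(2) + (-1)·(4) + (2)·(-3)) / 3 = -7/3 = -2.3333
  s[V,V] = ((-1.5)·(-1.5) + (-1.5)·(-1.5) + (2.5)·(2.5) + (0.5)·(0.5)) / 3 = 11/3 = 3.6667
  s[V,W] = ((-1.5)·(-3) + (-1.5)·(2) + (2.5)·(4) + (0.5)·(-3)) / 3 = 10/3 = 3.3333
  s[W,W] = ((-3)·(-3) + (2)·(2) + (4)·(4) + (-3)·(-3)) / 3 = 38/3 = 12.6667
  Sample standard deviations s_i = √(s[i,i]):
  s(U) = √(2) = 1.4142
  s(V) = √(3.6667) = 1.9149
  s(W) = √(12.6667) = 3.559

Step 3 — r_{ij} = s_{ij} / (s_i · s_j):
  r[U,U] = 1 (diagonal).
  r[U,V] = 0 / (1.4142 · 1.9149) = 0 / 2.708 = 0
  r[U,W] = -2.3333 / (1.4142 · 3.559) = -2.3333 / 5.0332 = -0.4636
  r[V,V] = 1 (diagonal).
  r[V,W] = 3.3333 / (1.9149 · 3.559) = 3.3333 / 6.815 = 0.4891
  r[W,W] = 1 (diagonal).

R is symmetric with unit diagonal. Assembling:

R = [[1, 0, -0.4636],
 [0, 1, 0.4891],
 [-0.4636, 0.4891, 1]]


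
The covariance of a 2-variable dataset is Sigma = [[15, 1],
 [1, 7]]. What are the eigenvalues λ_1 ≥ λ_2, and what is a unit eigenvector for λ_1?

Step 1 — characteristic polynomial of 2×2 Sigma:
  det(Sigma - λI) = λ² - trace · λ + det = 0.
  trace = 15 + 7 = 22, det = 15·7 - (1)² = 104.
Step 2 — discriminant:
  Δ = trace² - 4·det = 484 - 416 = 68.
Step 3 — eigenvalues:
  λ = (trace ± √Δ)/2 = (22 ± 8.2462)/2,
  λ_1 = 15.1231,  λ_2 = 6.8769.

Step 4 — unit eigenvector for λ_1: solve (Sigma - λ_1 I)v = 0. First row:
  (15 - 15.1231)·v_x + (1)·v_y = 0, i.e. (-0.1231)·v_x + (1)·v_y = 0,
  so v ∝ (b, λ_1 - a) = (1, 0.1231) = u.
  ||u|| = √((1)² + (0.1231)²) = √(1.0152) ≈ 1.0075,
  v_1 = u/||u|| ≈ (0.9925, 0.1222) (||v_1|| = 1).

λ_1 = 15.1231,  λ_2 = 6.8769;  v_1 ≈ (0.9925, 0.1222)


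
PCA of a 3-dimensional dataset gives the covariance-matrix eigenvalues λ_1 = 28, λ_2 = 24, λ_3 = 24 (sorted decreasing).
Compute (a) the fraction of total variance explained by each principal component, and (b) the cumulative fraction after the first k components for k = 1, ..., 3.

Step 1 — total variance = trace(Sigma) = Σ λ_i = 28 + 24 + 24 = 76.

Step 2 — fraction explained by component i = λ_i / Σ λ:
  PC1: 28/76 = 0.3684
  PC2: 24/76 = 0.3158
  PC3: 24/76 = 0.3158

Step 3 — cumulative fraction after k components = (λ_1 + ... + λ_k) / Σ λ:
  k = 1: 28/76 = 0.3684
  k = 2: (28 + 24)/76 = 52/76 = 0.6842
  k = 3: (28 + 24 + 24)/76 = 76/76 = 1

Summary (fraction, with percent):

explained: PC1 0.3684 (36.84%), PC2 0.3158 (31.58%), PC3 0.3158 (31.58%);  cumulative: 0.3684, 0.6842, 1


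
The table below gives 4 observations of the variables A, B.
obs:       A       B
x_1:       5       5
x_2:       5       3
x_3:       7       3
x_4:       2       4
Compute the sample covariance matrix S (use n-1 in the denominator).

Step 1 — column means:
  mean(A) = (5 + 5 + 7 + 2) / 4 = 19/4 = 4.75
  mean(B) = (5 + 3 + 3 + 4) / 4 = 15/4 = 3.75

Step 2 — sample covariance S[i,j] = (1/(n-1)) · Σ_k (x_{k,i} - mean_i) · (x_{k,j} - mean_j), with n-1 = 3.
  S[A,A] = ((0.25)·(0.25) + (0.25)·(0.25) + (2.25)·(2.25) + (-2.75)·(-2.75)) / 3 = 12.75/3 = 4.25
  S[A,B] = ((0.25)·(1.25) + (0.25)·(-0.75) + (2.25)·(-0.75) + (-2.75)·(0.25)) / 3 = -2.25/3 = -0.75
  S[B,B] = ((1.25)·(1.25) + (-0.75)·(-0.75) + (-0.75)·(-0.75) + (0.25)·(0.25)) / 3 = 2.75/3 = 0.9167

S is symmetric (S[j,i] = S[i,j]). Assembling:

S = [[4.25, -0.75],
 [-0.75, 0.9167]]


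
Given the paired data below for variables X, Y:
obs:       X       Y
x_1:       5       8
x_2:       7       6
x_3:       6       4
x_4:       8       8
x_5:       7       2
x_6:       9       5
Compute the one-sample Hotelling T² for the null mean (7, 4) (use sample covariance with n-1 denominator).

Step 1 — sample mean vector:
  mean(X) = (5 + 7 + 6 + 8 + 7 + 9) / 6 = 42/6 = 7
  mean(Y) = (8 + 6 + 4 + 8 + 2 + 5) / 6 = 33/6 = 5.5
  x̄ = (7, 5.5),  deviation x̄ - mu_0 = (7, 5.5) - (7, 4) = (0, 1.5).

Step 2 — sample covariance matrix, S[i,j] = (1/(n-1)) · Σ_k (x_{k,i} - mean_i) · (x_{k,j} - mean_j), divisor n-1 = 5:
  S[X,X] = ((-2)·(-2) + (0)·(0) + (-1)·(-1) + (1)·(1) + (0)·(0) + (2)·(2)) / 5 = 10/5 = 2
  S[X,Y] = ((-2)·(2.5) + (0)·(0.5) + (-1)·(-1.5) + (1)·(2.5) + (0)·(-3.5) + (2)·(-0.5)) / 5 = -2/5 = -0.4
  S[Y,Y] = ((2.5)·(2.5) + (0.5)·(0.5) + (-1.5)·(-1.5) + (2.5)·(2.5) + (-3.5)·(-3.5) + (-0.5)·(-0.5)) / 5 = 27.5/5 = 5.5
  S = [[2, -0.4],
 [-0.4, 5.5]].

Step 3 — invert S. det(S) = 2·5.5 - (-0.4)² = 10.84.
  S^{-1} = (1/det) · [[d, -b], [-b, a]] = [[0.5074, 0.0369],
 [0.0369, 0.1845]].

Step 4 — quadratic form (x̄ - mu_0)^T · S^{-1} · (x̄ - mu_0):
  S^{-1} · (x̄ - mu_0) = (0.0554, 0.2768),
  (x̄ - mu_0)^T · [...] = (0)·(0.0554) + (1.5)·(0.2768) = 0.4151.

Step 5 — scale by n: T² = 6 · 0.4151 = 2.4908.

T² ≈ 2.4908


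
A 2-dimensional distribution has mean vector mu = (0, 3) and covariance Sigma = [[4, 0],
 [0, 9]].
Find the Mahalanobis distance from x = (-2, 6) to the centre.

Step 1 — centre the observation: (x - mu) = (-2, 3).

Step 2 — invert Sigma. det(Sigma) = 4·9 - (0)² = 36.
  Sigma^{-1} = (1/det) · [[d, -b], [-b, a]] = [[0.25, 0],
 [0, 0.1111]].

Step 3 — form the quadratic (x - mu)^T · Sigma^{-1} · (x - mu):
  Sigma^{-1} · (x - mu) = (-0.5, 0.3333).
  (x - mu)^T · [Sigma^{-1} · (x - mu)] = (-2)·(-0.5) + (3)·(0.3333) = 2.

Step 4 — take square root: d = √(2) ≈ 1.4142.

d(x, mu) = √(2) ≈ 1.4142


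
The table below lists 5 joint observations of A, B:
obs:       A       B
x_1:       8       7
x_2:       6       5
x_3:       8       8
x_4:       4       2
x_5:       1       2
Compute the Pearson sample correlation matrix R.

Step 1 — column means:
  mean(A) = (8 + 6 + 8 + 4 + 1) / 5 = 27/5 = 5.4
  mean(B) = (7 + 5 + 8 + 2 + 2) / 5 = 24/5 = 4.8

Step 2 — sample variances and covariances s[i,j] = (1/(n-1)) · Σ_k (x_{k,i} - mean_i) · (x_{k,j} - mean_j), with n-1 = 4:
  s[A,A] = ((2.6)·(2.6) + (0.6)·(0.6) + (2.6)·(2.6) + (-1.4)·(-1.4) + (-4.4)·(-4.4)) / 4 = 35.2/4 = 8.8
  s[A,B] = ((2.6)·(2.2) + (0.6)·(0.2) + (2.6)·(3.2) + (-1.4)·(-2.8) + (-4.4)·(-2.8)) / 4 = 30.4/4 = 7.6
  s[B,B] = ((2.2)·(2.2) + (0.2)·(0.2) + (3.2)·(3.2) + (-2.8)·(-2.8) + (-2.8)·(-2.8)) / 4 = 30.8/4 = 7.7
  Sample standard deviations s_i = √(s[i,i]):
  s(A) = √(8.8) = 2.9665
  s(B) = √(7.7) = 2.7749

Step 3 — r_{ij} = s_{ij} / (s_i · s_j):
  r[A,A] = 1 (diagonal).
  r[A,B] = 7.6 / (2.9665 · 2.7749) = 7.6 / 8.2316 = 0.9233
  r[B,B] = 1 (diagonal).

R is symmetric with unit diagonal. Assembling:

R = [[1, 0.9233],
 [0.9233, 1]]


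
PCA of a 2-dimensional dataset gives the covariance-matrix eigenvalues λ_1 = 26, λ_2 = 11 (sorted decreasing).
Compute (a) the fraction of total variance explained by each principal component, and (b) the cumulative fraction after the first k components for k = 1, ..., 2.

Step 1 — total variance = trace(Sigma) = Σ λ_i = 26 + 11 = 37.

Step 2 — fraction explained by component i = λ_i / Σ λ:
  PC1: 26/37 = 0.7027
  PC2: 11/37 = 0.2973

Step 3 — cumulative fraction after k components = (λ_1 + ... + λ_k) / Σ λ:
  k = 1: 26/37 = 0.7027
  k = 2: (26 + 11)/37 = 37/37 = 1

Summary (fraction, with percent):

explained: PC1 0.7027 (70.27%), PC2 0.2973 (29.73%);  cumulative: 0.7027, 1


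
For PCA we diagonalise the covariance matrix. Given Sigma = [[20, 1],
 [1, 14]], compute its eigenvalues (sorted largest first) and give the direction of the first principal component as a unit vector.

Step 1 — characteristic polynomial of 2×2 Sigma:
  det(Sigma - λI) = λ² - trace · λ + det = 0.
  trace = 20 + 14 = 34, det = 20·14 - (1)² = 279.
Step 2 — discriminant:
  Δ = trace² - 4·det = 1156 - 1116 = 40.
Step 3 — eigenvalues:
  λ = (trace ± √Δ)/2 = (34 ± 6.3246)/2,
  λ_1 = 20.1623,  λ_2 = 13.8377.

Step 4 — unit eigenvector for λ_1: solve (Sigma - λ_1 I)v = 0. First row:
  (20 - 20.1623)·v_x + (1)·v_y = 0, i.e. (-0.1623)·v_x + (1)·v_y = 0,
  so v ∝ (b, λ_1 - a) = (1, 0.1623) = u.
  ||u|| = √((1)² + (0.1623)²) = √(1.0263) ≈ 1.0131,
  v_1 = u/||u|| ≈ (0.9871, 0.1602) (||v_1|| = 1).

λ_1 = 20.1623,  λ_2 = 13.8377;  v_1 ≈ (0.9871, 0.1602)


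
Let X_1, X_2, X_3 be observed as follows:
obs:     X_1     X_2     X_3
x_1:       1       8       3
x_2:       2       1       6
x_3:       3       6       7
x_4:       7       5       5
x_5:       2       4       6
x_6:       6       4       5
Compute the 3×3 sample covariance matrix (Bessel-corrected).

Step 1 — column means:
  mean(X_1) = (1 + 2 + 3 + 7 + 2 + 6) / 6 = 21/6 = 3.5
  mean(X_2) = (8 + 1 + 6 + 5 + 4 + 4) / 6 = 28/6 = 4.6667
  mean(X_3) = (3 + 6 + 7 + 5 + 6 + 5) / 6 = 32/6 = 5.3333

Step 2 — sample covariance S[i,j] = (1/(n-1)) · Σ_k (x_{k,i} - mean_i) · (x_{k,j} - mean_j), with n-1 = 5.
  S[X_1,X_1] = ((-2.5)·(-2.5) + (-1.5)·(-1.5) + (-0.5)·(-0.5) + (3.5)·(3.5) + (-1.5)·(-1.5) + (2.5)·(2.5)) / 5 = 29.5/5 = 5.9
  S[X_1,X_2] = ((-2.5)·(3.3333) + (-1.5)·(-3.6667) + (-0.5)·(1.3333) + (3.5)·(0.3333) + (-1.5)·(-0.6667) + (2.5)·(-0.6667)) / 5 = -3/5 = -0.6
  S[X_1,X_3] = ((-2.5)·(-2.3333) + (-1.5)·(0.6667) + (-0.5)·(1.6667) + (3.5)·(-0.3333) + (-1.5)·(0.6667) + (2.5)·(-0.3333)) / 5 = 1/5 = 0.2
  S[X_2,X_2] = ((3.3333)·(3.3333) + (-3.6667)·(-3.6667) + (1.3333)·(1.3333) + (0.3333)·(0.3333) + (-0.6667)·(-0.6667) + (-0.6667)·(-0.6667)) / 5 = 27.3333/5 = 5.4667
  S[X_2,X_3] = ((3.3333)·(-2.3333) + (-3.6667)·(0.6667) + (1.3333)·(1.6667) + (0.3333)·(-0.3333) + (-0.6667)·(0.6667) + (-0.6667)·(-0.3333)) / 5 = -8.3333/5 = -1.6667
  S[X_3,X_3] = ((-2.3333)·(-2.3333) + (0.6667)·(0.6667) + (1.6667)·(1.6667) + (-0.3333)·(-0.3333) + (0.6667)·(0.6667) + (-0.3333)·(-0.3333)) / 5 = 9.3333/5 = 1.8667

S is symmetric (S[j,i] = S[i,j]). Assembling:

S = [[5.9, -0.6, 0.2],
 [-0.6, 5.4667, -1.6667],
 [0.2, -1.6667, 1.8667]]


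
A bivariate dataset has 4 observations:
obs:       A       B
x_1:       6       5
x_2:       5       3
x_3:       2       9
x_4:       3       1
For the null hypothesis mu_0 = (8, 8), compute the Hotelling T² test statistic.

Step 1 — sample mean vector:
  mean(A) = (6 + 5 + 2 + 3) / 4 = 16/4 = 4
  mean(B) = (5 + 3 + 9 + 1) / 4 = 18/4 = 4.5
  x̄ = (4, 4.5),  deviation x̄ - mu_0 = (4, 4.5) - (8, 8) = (-4, -3.5).

Step 2 — sample covariance matrix, S[i,j] = (1/(n-1)) · Σ_k (x_{k,i} - mean_i) · (x_{k,j} - mean_j), divisor n-1 = 3:
  S[A,A] = ((2)·(2) + (1)·(1) + (-2)·(-2) + (-1)·(-1)) / 3 = 10/3 = 3.3333
  S[A,B] = ((2)·(0.5) + (1)·(-1.5) + (-2)·(4.5) + (-1)·(-3.5)) / 3 = -6/3 = -2
  S[B,B] = ((0.5)·(0.5) + (-1.5)·(-1.5) + (4.5)·(4.5) + (-3.5)·(-3.5)) / 3 = 35/3 = 11.6667
  S = [[3.3333, -2],
 [-2, 11.6667]].

Step 3 — invert S. det(S) = 3.3333·11.6667 - (-2)² = 34.8889.
  S^{-1} = (1/det) · [[d, -b], [-b, a]] = [[0.3344, 0.0573],
 [0.0573, 0.0955]].

Step 4 — quadratic form (x̄ - mu_0)^T · S^{-1} · (x̄ - mu_0):
  S^{-1} · (x̄ - mu_0) = (-1.5382, -0.5637),
  (x̄ - mu_0)^T · [...] = (-4)·(-1.5382) + (-3.5)·(-0.5637) = 8.1258.

Step 5 — scale by n: T² = 4 · 8.1258 = 32.5032.

T² ≈ 32.5032


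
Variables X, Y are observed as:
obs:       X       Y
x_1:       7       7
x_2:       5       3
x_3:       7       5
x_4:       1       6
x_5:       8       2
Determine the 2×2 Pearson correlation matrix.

Step 1 — column means:
  mean(X) = (7 + 5 + 7 + 1 + 8) / 5 = 28/5 = 5.6
  mean(Y) = (7 + 3 + 5 + 6 + 2) / 5 = 23/5 = 4.6

Step 2 — sample variances and covariances s[i,j] = (1/(n-1)) · Σ_k (x_{k,i} - mean_i) · (x_{k,j} - mean_j), with n-1 = 4:
  s[X,X] = ((1.4)·(1.4) + (-0.6)·(-0.6) + (1.4)·(1.4) + (-4.6)·(-4.6) + (2.4)·(2.4)) / 4 = 31.2/4 = 7.8
  s[X,Y] = ((1.4)·(2.4) + (-0.6)·(-1.6) + (1.4)·(0.4) + (-4.6)·(1.4) + (2.4)·(-2.6)) / 4 = -7.8/4 = -1.95
  s[Y,Y] = ((2.4)·(2.4) + (-1.6)·(-1.6) + (0.4)·(0.4) + (1.4)·(1.4) + (-2.6)·(-2.6)) / 4 = 17.2/4 = 4.3
  Sample standard deviations s_i = √(s[i,i]):
  s(X) = √(7.8) = 2.7928
  s(Y) = √(4.3) = 2.0736

Step 3 — r_{ij} = s_{ij} / (s_i · s_j):
  r[X,X] = 1 (diagonal).
  r[X,Y] = -1.95 / (2.7928 · 2.0736) = -1.95 / 5.7914 = -0.3367
  r[Y,Y] = 1 (diagonal).

R is symmetric with unit diagonal. Assembling:

R = [[1, -0.3367],
 [-0.3367, 1]]


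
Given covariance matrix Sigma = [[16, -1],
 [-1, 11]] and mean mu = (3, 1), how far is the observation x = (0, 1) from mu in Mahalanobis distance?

Step 1 — centre the observation: (x - mu) = (-3, 0).

Step 2 — invert Sigma. det(Sigma) = 16·11 - (-1)² = 175.
  Sigma^{-1} = (1/det) · [[d, -b], [-b, a]] = [[0.0629, 0.0057],
 [0.0057, 0.0914]].

Step 3 — form the quadratic (x - mu)^T · Sigma^{-1} · (x - mu):
  Sigma^{-1} · (x - mu) = (-0.1886, -0.0171).
  (x - mu)^T · [Sigma^{-1} · (x - mu)] = (-3)·(-0.1886) + (0)·(-0.0171) = 0.5657.

Step 4 — take square root: d = √(0.5657) ≈ 0.7521.

d(x, mu) = √(0.5657) ≈ 0.7521
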